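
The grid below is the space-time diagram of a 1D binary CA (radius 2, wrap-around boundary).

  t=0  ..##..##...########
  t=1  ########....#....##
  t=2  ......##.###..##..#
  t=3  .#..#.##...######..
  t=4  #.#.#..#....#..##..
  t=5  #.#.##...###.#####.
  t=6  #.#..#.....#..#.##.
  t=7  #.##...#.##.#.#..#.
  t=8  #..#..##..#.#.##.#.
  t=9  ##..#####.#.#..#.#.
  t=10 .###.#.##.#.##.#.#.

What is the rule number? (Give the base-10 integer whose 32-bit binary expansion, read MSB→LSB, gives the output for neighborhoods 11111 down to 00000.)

  ##### -> .   bit 31 = 0  t=0,i=13
  ####. -> #   bit 30 = 1  t=0,i=17
  ###.# -> #   bit 29 = 1  t=5,i=11
  ###.. -> #   bit 28 = 1  t=0,i=18
  ##.## -> .   bit 27 = 0  t=2,i=8
  ##.#. -> .   bit 26 = 0  t=5,i=18
  ##..# -> #   bit 25 = 1  t=0,i=0
  ##... -> .   bit 24 = 0  t=0,i=8
  #.### -> .   bit 23 = 0  t=2,i=9
  #.##. -> .   bit 22 = 0  t=3,i=6
  #.#.# -> #   bit 21 = 1  t=4,i=2
  #.#.. -> #   bit 20 = 1  t=4,i=4
  #..## -> #   bit 19 = 1  t=0,i=1
  #..#. -> .   bit 18 = 0  t=2,i=17
  #...# -> .   bit 17 = 0  t=0,i=9
  #.... -> #   bit 16 = 1  t=1,i=9
  .#### -> #   bit 15 = 1  t=0,i=12
  .###. -> .   bit 14 = 0  t=2,i=10
  .##.# -> #   bit 13 = 1  t=2,i=7
  .##.. -> #   bit 12 = 1  t=0,i=3
  .#.## -> .   bit 11 = 0  t=3,i=5
  .#.#. -> .   bit 10 = 0  t=4,i=1
  .#..# -> #   bit 9 = 1  t=3,i=2
  .#... -> .   bit 8 = 0  t=1,i=13
  ..### -> .   bit 7 = 0  t=0,i=11
  ..##. -> #   bit 6 = 1  t=0,i=2
  ..#.# -> #   bit 5 = 1  t=3,i=4
  ..#.. -> .   bit 4 = 0  t=1,i=12
  ...## -> .   bit 3 = 0  t=0,i=10
  ...#. -> #   bit 2 = 1  t=1,i=11
  ....# -> #   bit 1 = 1  t=1,i=10
  ..... -> .   bit 0 = 0  t=2,i=2
  bits 01110010001110011011001001100110 = 1916383846

1916383846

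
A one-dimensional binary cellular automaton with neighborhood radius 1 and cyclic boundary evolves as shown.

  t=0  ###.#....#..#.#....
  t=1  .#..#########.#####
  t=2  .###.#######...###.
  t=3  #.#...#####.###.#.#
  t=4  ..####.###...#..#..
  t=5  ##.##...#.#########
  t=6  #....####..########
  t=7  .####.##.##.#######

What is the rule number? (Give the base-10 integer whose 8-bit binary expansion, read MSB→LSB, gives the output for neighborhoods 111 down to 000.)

  nb ###: next=#  (t=0,i=1, bit7=1)
  nb ##.: next=.  (t=0,i=2, bit6=0)
  nb #.#: next=.  (t=0,i=3, bit5=0)
  nb #..: next=#  (t=0,i=5, bit4=1)
  nb .##: next=.  (t=0,i=0, bit3=0)
  nb .#.: next=#  (t=0,i=4, bit2=1)
  nb ..#: next=#  (t=0,i=8, bit1=1)
  nb ...: next=#  (t=0,i=6, bit0=1)
  bits 10010111 = 151

151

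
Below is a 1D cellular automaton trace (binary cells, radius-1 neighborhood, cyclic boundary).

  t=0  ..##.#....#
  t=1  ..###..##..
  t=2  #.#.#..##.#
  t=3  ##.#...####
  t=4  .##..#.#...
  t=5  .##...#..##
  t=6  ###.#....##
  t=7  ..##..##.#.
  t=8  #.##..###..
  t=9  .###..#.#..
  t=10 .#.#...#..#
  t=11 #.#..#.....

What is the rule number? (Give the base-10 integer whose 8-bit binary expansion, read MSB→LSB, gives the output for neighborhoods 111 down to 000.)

  ### -> .   bit 7 = 0  t=1,i=3
  ##. -> #   bit 6 = 1  t=0,i=3
  #.# -> #   bit 5 = 1  t=0,i=4
  #.. -> .   bit 4 = 0  t=0,i=0
  .## -> #   bit 3 = 1  t=0,i=2
  .#. -> .   bit 2 = 0  t=0,i=5
  ..# -> .   bit 1 = 0  t=0,i=1
  ... -> #   bit 0 = 1  t=0,i=7
  bits 01101001 = 105

105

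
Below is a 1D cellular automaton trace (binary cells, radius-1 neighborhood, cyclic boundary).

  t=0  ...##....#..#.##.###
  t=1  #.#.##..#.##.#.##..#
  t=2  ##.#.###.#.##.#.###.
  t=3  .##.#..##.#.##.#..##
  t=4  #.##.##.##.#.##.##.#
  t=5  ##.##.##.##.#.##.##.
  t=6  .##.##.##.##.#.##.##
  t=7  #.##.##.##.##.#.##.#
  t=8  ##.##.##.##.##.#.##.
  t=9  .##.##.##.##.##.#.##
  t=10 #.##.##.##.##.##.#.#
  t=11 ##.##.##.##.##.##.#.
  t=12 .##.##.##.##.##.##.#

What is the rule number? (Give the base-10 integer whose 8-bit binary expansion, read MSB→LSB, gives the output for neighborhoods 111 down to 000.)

114

  ###|.  b7=0 t=0,i=18
  ##.|#  b6=1 t=0,i=4
  #.#|#  b5=1 t=0,i=13
  #..|#  b4=1 t=0,i=0
  .##|.  b3=0 t=0,i=3
  .#.|.  b2=0 t=0,i=9
  ..#|#  b1=1 t=0,i=2
  ...|.  b0=0 t=0,i=1
  bits 01110010 = 114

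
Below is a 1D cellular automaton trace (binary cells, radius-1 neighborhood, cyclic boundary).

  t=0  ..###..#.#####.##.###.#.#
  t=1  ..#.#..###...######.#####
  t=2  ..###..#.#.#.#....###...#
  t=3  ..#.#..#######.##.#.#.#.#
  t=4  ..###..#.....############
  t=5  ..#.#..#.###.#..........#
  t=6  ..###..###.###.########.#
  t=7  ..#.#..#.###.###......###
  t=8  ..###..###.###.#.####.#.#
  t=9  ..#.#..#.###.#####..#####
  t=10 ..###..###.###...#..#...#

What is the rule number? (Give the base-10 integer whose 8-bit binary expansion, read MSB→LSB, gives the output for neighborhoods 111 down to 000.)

  ### -> .   bit 7 = 0  t=0,i=3
  ##. -> #   bit 6 = 1  t=0,i=4
  #.# -> #   bit 5 = 1  t=0,i=8
  #.. -> .   bit 4 = 0  t=0,i=0
  .## -> #   bit 3 = 1  t=0,i=2
  .#. -> #   bit 2 = 1  t=0,i=7
  ..# -> .   bit 1 = 0  t=0,i=1
  ... -> #   bit 0 = 1  t=1,i=11
  bits 01101101 = 109

109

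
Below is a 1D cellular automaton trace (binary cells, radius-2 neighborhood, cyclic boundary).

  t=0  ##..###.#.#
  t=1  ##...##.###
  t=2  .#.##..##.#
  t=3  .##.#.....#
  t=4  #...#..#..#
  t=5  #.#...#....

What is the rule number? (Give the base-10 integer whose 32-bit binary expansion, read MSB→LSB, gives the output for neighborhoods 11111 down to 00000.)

  ##### -> #   bit 31 = 1  t=1,i=10
  ####. -> .   bit 30 = 0  t=1,i=0
  ###.# -> #   bit 29 = 1  t=0,i=6
  ###.. -> #   bit 28 = 1  t=0,i=1
  ##.## -> #   bit 27 = 1  t=1,i=7
  ##.#. -> .   bit 26 = 0  t=0,i=7
  ##..# -> .   bit 25 = 0  t=0,i=2
  ##... -> .   bit 24 = 0  t=1,i=2
  #.### -> #   bit 23 = 1  t=0,i=10
  #.##. -> .   bit 22 = 0  t=2,i=3
  #.#.# -> #   bit 21 = 1  t=0,i=8
  #.#.. -> #   bit 20 = 1  t=3,i=4
  #..## -> .   bit 19 = 0  t=0,i=3
  #..#. -> #   bit 18 = 1  t=4,i=6
  #...# -> #   bit 17 = 1  t=1,i=3
  #.... -> .   bit 16 = 0  t=3,i=6
  .#### -> .   bit 15 = 0  t=1,i=9
  .###. -> #   bit 14 = 1  t=0,i=0
  .##.# -> .   bit 13 = 0  t=1,i=6
  .##.. -> #   bit 12 = 1  t=2,i=4
  .#.## -> #   bit 11 = 1  t=0,i=9
  .#.#. -> .   bit 10 = 0  t=2,i=0
  .#..# -> .   bit 9 = 0  t=4,i=5
  .#... -> .   bit 8 = 0  t=3,i=5
  ..### -> .   bit 7 = 0  t=0,i=4
  ..##. -> .   bit 6 = 0  t=1,i=5
  ..#.# -> #   bit 5 = 1  t=3,i=10
  ..#.. -> .   bit 4 = 0  t=4,i=4
  ...## -> #   bit 3 = 1  t=1,i=4
  ...#. -> .   bit 2 = 0  t=3,i=9
  ....# -> .   bit 1 = 0  t=3,i=8
  ..... -> #   bit 0 = 1  t=3,i=7
  bits 10111000101101100101100000101001 = 3098957865

3098957865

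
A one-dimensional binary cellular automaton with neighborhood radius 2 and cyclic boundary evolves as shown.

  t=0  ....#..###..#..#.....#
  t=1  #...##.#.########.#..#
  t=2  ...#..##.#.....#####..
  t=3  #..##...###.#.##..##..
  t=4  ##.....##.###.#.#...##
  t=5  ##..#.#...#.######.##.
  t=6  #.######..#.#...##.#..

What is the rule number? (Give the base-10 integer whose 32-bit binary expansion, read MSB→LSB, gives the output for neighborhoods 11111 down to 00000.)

1995704249

  #####|.  b31=0 t=1,i=11
  ####.|#  b30=1 t=1,i=15
  ###.#|#  b29=1 t=1,i=16
  ###..|#  b28=1 t=0,i=9
  ##.##|.  b27=0 t=4,i=9
  ##.#.|#  b26=1 t=1,i=6
  ##..#|#  b25=1 t=0,i=10
  ##...|.  b24=0 t=1,i=1
  #.###|#  b23=1 t=1,i=9
  #.##.|#  b22=1 t=3,i=14
  #.#.#|#  b21=1 t=1,i=7
  #.#..|#  b20=1 t=1,i=18
  #..##|.  b19=0 t=0,i=6
  #..#.|#  b18=1 t=0,i=11
  #...#|.  b17=0 t=1,i=2
  #....|.  b16=0 t=0,i=1
  .####|.  b15=0 t=1,i=10
  .###.|.  b14=0 t=0,i=8
  .##.#|.  b13=0 t=1,i=5
  .##..|.  b12=0 t=1,i=0
  .#.##|.  b11=0 t=1,i=8
  .#.#.|#  b10=1 t=4,i=15
  .#..#|#  b9=1 t=0,i=5
  .#...|#  b8=1 t=0,i=0
  ..###|#  b7=1 t=0,i=7
  ..##.|.  b6=0 t=1,i=4
  ..#.#|#  b5=1 t=5,i=4
  ..#..|#  b4=1 t=0,i=4
  ...##|#  b3=1 t=1,i=3
  ...#.|.  b2=0 t=0,i=3
  ....#|.  b1=0 t=0,i=2
  .....|#  b0=1 t=0,i=18
  bits 01110110111101000000011110111001 = 1995704249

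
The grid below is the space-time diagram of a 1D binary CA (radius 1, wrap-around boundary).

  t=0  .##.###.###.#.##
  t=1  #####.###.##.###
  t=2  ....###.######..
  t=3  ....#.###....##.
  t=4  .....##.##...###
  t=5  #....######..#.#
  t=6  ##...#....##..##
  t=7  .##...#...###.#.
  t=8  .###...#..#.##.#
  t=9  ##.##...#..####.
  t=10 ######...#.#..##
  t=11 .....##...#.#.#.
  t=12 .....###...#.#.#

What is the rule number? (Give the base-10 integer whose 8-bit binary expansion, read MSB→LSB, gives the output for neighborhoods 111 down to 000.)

120

  [7] ### => .  t=0,i=5
  [6] ##. => #  t=0,i=2
  [5] #.# => #  t=0,i=0
  [4] #.. => #  t=2,i=14
  [3] .## => #  t=0,i=1
  [2] .#. => .  t=0,i=12
  [1] ..# => .  t=2,i=3
  [0] ... => .  t=2,i=0
  bits 01111000 = 120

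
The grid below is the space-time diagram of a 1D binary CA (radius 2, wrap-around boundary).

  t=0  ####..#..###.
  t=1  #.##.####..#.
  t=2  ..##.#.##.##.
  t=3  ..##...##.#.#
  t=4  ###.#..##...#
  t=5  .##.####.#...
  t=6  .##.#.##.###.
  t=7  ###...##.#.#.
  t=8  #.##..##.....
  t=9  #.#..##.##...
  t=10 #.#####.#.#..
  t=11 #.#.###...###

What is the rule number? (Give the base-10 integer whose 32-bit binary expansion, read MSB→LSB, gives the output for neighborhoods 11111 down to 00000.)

  #####|#  b31=1 t=10,i=4
  ####.|#  b30=1 t=0,i=2
  ###.#|#  b29=1 t=0,i=11
  ###..|#  b28=1 t=0,i=3
  ##.##|.  b27=0 t=0,i=12
  ##.#.|.  b26=0 t=2,i=4
  ##..#|.  b25=0 t=0,i=4
  ##...|#  b24=1 t=2,i=12
  #.###|#  b23=1 t=0,i=0
  #.##.|#  b22=1 t=1,i=2
  #.#.#|.  b21=0 t=1,i=0
  #.#..|#  b20=1 t=3,i=12
  #..##|#  b19=1 t=0,i=8
  #..#.|#  b18=1 t=0,i=5
  #...#|.  b17=0 t=2,i=0
  #....|#  b16=1 t=5,i=11
  .####|.  b15=0 t=0,i=1
  .###.|.  b14=0 t=0,i=10
  .##.#|#  b13=1 t=1,i=3
  .##..|.  b12=0 t=2,i=11
  .#.##|.  b11=0 t=1,i=1
  .#.#.|.  b10=0 t=1,i=12
  .#..#|#  b9=1 t=0,i=7
  .#...|#  b8=1 t=5,i=10
  ..###|.  b7=0 t=0,i=9
  ..##.|#  b6=1 t=2,i=2
  ..#.#|#  b5=1 t=1,i=11
  ..#..|#  b4=1 t=0,i=6
  ...##|.  b3=0 t=2,i=1
  ...#.|.  b2=0 t=8,i=12
  ....#|.  b1=0 t=5,i=12
  .....|.  b0=0 t=8,i=10
  bits 11110001110111010010001101110000 = 4057801584

4057801584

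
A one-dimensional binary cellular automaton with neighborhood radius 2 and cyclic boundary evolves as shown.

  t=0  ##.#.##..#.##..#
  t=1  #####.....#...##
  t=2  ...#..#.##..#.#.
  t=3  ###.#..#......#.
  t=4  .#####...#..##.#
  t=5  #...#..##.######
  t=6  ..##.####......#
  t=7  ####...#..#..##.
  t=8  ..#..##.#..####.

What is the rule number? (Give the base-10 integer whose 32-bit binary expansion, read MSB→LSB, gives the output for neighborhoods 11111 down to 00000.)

1681615558

  ##### -> .   bit 31 = 0  t=1,i=0
  ####. -> #   bit 30 = 1  t=1,i=3
  ###.# -> #   bit 29 = 1  t=0,i=1
  ###.. -> .   bit 28 = 0  t=1,i=4
  ##.## -> .   bit 27 = 0  t=5,i=9
  ##.#. -> #   bit 26 = 1  t=0,i=2
  ##..# -> .   bit 25 = 0  t=0,i=7
  ##... -> .   bit 24 = 0  t=1,i=5
  #.### -> .   bit 23 = 0  t=3,i=0
  #.##. -> .   bit 22 = 0  t=0,i=5
  #.#.# -> #   bit 21 = 1  t=0,i=3
  #.#.. -> #   bit 20 = 1  t=2,i=14
  #..## -> #   bit 19 = 1  t=0,i=14
  #..#. -> .   bit 18 = 0  t=0,i=8
  #...# -> #   bit 17 = 1  t=1,i=12
  #.... -> #   bit 16 = 1  t=1,i=6
  .#### -> .   bit 15 = 0  t=1,i=15
  .###. -> #   bit 14 = 1  t=0,i=0
  .##.# -> #   bit 13 = 1  t=4,i=13
  .##.. -> .   bit 12 = 0  t=0,i=6
  .#.## -> #   bit 11 = 1  t=0,i=4
  .#.#. -> .   bit 10 = 0  t=2,i=13
  .#..# -> #   bit 9 = 1  t=2,i=4
  .#... -> .   bit 8 = 0  t=1,i=11
  ..### -> #   bit 7 = 1  t=0,i=15
  ..##. -> #   bit 6 = 1  t=4,i=12
  ..#.# -> .   bit 5 = 0  t=0,i=9
  ..#.. -> .   bit 4 = 0  t=1,i=10
  ...## -> .   bit 3 = 0  t=1,i=13
  ...#. -> #   bit 2 = 1  t=1,i=9
  ....# -> #   bit 1 = 1  t=1,i=8
  ..... -> .   bit 0 = 0  t=1,i=7
  bits 01100100001110110110101011000110 = 1681615558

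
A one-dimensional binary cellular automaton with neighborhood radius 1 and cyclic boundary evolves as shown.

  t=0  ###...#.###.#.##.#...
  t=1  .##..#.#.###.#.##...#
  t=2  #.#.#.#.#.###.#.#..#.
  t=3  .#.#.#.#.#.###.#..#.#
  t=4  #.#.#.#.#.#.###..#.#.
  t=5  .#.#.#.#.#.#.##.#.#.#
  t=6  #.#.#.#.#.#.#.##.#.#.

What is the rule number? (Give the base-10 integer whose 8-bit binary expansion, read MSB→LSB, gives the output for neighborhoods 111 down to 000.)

226

  nb ###: next=#  (t=0,i=1, bit7=1)
  nb ##.: next=#  (t=0,i=2, bit6=1)
  nb #.#: next=#  (t=0,i=7, bit5=1)
  nb #..: next=.  (t=0,i=3, bit4=0)
  nb .##: next=.  (t=0,i=0, bit3=0)
  nb .#.: next=.  (t=0,i=6, bit2=0)
  nb ..#: next=#  (t=0,i=5, bit1=1)
  nb ...: next=.  (t=0,i=4, bit0=0)
  bits 11100010 = 226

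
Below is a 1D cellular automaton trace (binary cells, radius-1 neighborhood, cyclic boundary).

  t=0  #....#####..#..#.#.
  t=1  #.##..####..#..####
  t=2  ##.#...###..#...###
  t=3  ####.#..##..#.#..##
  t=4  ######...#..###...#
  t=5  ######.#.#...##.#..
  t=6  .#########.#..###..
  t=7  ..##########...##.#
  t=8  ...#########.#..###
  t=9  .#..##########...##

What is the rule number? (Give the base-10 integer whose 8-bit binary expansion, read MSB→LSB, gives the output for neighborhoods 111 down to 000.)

  [7] ### => #  t=0,i=6
  [6] ##. => #  t=0,i=9
  [5] #.# => #  t=0,i=16
  [4] #.. => .  t=0,i=1
  [3] .## => .  t=0,i=5
  [2] .#. => #  t=0,i=0
  [1] ..# => .  t=0,i=4
  [0] ... => #  t=0,i=2
  bits 11100101 = 229

229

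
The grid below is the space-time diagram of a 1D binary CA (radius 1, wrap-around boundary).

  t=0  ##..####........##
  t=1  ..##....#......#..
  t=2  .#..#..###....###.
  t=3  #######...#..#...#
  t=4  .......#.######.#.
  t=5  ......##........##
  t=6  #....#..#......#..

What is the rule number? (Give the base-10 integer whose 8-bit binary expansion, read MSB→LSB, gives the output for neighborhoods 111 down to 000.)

22

  ### -> .   bit 7 = 0  t=0,i=0
  ##. -> .   bit 6 = 0  t=0,i=1
  #.# -> .   bit 5 = 0  t=4,i=8
  #.. -> #   bit 4 = 1  t=0,i=2
  .## -> .   bit 3 = 0  t=0,i=4
  .#. -> #   bit 2 = 1  t=1,i=8
  ..# -> #   bit 1 = 1  t=0,i=3
  ... -> .   bit 0 = 0  t=0,i=9
  bits 00010110 = 22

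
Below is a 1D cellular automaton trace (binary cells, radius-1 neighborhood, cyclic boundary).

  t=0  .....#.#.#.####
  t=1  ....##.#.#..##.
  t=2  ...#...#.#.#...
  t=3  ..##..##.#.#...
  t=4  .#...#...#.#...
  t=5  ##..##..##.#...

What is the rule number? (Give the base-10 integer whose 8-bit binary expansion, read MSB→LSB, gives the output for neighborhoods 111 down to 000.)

134

  nb ###: next=#  (t=0,i=12, bit7=1)
  nb ##.: next=.  (t=0,i=14, bit6=0)
  nb #.#: next=.  (t=0,i=6, bit5=0)
  nb #..: next=.  (t=0,i=0, bit4=0)
  nb .##: next=.  (t=0,i=11, bit3=0)
  nb .#.: next=#  (t=0,i=5, bit2=1)
  nb ..#: next=#  (t=0,i=4, bit1=1)
  nb ...: next=.  (t=0,i=1, bit0=0)
  bits 10000110 = 134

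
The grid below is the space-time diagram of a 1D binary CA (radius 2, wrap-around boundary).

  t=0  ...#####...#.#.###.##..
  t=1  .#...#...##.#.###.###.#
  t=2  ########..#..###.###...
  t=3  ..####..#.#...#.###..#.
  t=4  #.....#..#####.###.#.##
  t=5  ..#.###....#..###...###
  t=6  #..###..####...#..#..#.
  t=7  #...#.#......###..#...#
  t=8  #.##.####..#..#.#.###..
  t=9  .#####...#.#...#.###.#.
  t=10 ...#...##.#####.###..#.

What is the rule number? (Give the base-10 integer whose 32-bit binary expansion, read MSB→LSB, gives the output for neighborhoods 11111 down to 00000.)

2329115926

  #####|#  b31=1 t=0,i=5
  ####.|.  b30=0 t=0,i=6
  ###.#|.  b29=0 t=0,i=17
  ###..|.  b28=0 t=0,i=7
  ##.##|#  b27=1 t=0,i=18
  ##.#.|.  b26=0 t=1,i=11
  ##..#|#  b25=1 t=2,i=8
  ##...|.  b24=0 t=0,i=8
  #.###|#  b23=1 t=0,i=15
  #.##.|#  b22=1 t=0,i=19
  #.#.#|.  b21=0 t=0,i=13
  #.#..|#  b20=1 t=1,i=1
  #..##|.  b19=0 t=2,i=12
  #..#.|.  b18=0 t=2,i=9
  #...#|#  b17=1 t=0,i=9
  #....|#  b16=1 t=0,i=22
  .####|.  b15=0 t=0,i=4
  .###.|#  b14=1 t=0,i=16
  .##.#|#  b13=1 t=1,i=10
  .##..|#  b12=1 t=0,i=20
  .#.##|#  b11=1 t=0,i=14
  .#.#.|#  b10=1 t=0,i=12
  .#..#|.  b9=0 t=2,i=11
  .#...|#  b8=1 t=1,i=2
  ..###|.  b7=0 t=0,i=3
  ..##.|.  b6=0 t=1,i=9
  ..#.#|.  b5=0 t=0,i=11
  ..#..|#  b4=1 t=1,i=5
  ...##|.  b3=0 t=0,i=2
  ...#.|#  b2=1 t=0,i=10
  ....#|#  b1=1 t=0,i=1
  .....|.  b0=0 t=0,i=0
  bits 10001010110100110111110100010110 = 2329115926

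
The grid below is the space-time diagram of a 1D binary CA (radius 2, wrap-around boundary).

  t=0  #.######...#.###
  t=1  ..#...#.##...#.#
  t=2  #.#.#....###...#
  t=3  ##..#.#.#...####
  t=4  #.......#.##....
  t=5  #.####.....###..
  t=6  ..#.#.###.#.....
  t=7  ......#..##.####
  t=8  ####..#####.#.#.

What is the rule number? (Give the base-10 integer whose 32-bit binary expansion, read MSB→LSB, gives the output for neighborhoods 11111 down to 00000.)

1167798873

  ##### -> .   bit 31 = 0  t=0,i=4
  ####. -> #   bit 30 = 1  t=0,i=6
  ###.# -> .   bit 29 = 0  t=0,i=0
  ###.. -> .   bit 28 = 0  t=0,i=7
  ##.## -> .   bit 27 = 0  t=0,i=1
  ##.#. -> #   bit 26 = 1  t=2,i=1
  ##..# -> .   bit 25 = 0  t=3,i=2
  ##... -> #   bit 24 = 1  t=0,i=8
  #.### -> #   bit 23 = 1  t=0,i=2
  #.##. -> .   bit 22 = 0  t=1,i=8
  #.#.# -> .   bit 21 = 0  t=2,i=2
  #.#.. -> #   bit 20 = 1  t=1,i=15
  #..## -> #   bit 19 = 1  t=7,i=8
  #..#. -> .   bit 18 = 0  t=1,i=1
  #...# -> #   bit 17 = 1  t=0,i=9
  #.... -> #   bit 16 = 1  t=2,i=6
  .#### -> .   bit 15 = 0  t=0,i=3
  .###. -> .   bit 14 = 0  t=2,i=10
  .##.# -> #   bit 13 = 1  t=2,i=0
  .##.. -> #   bit 12 = 1  t=1,i=9
  .#.## -> .   bit 11 = 0  t=0,i=12
  .#.#. -> .   bit 10 = 0  t=1,i=14
  .#..# -> #   bit 9 = 1  t=1,i=0
  .#... -> .   bit 8 = 0  t=1,i=3
  ..### -> .   bit 7 = 0  t=2,i=9
  ..##. -> #   bit 6 = 1  t=2,i=15
  ..#.# -> .   bit 5 = 0  t=0,i=11
  ..#.. -> #   bit 4 = 1  t=1,i=2
  ...## -> #   bit 3 = 1  t=2,i=8
  ...#. -> .   bit 2 = 0  t=0,i=10
  ....# -> .   bit 1 = 0  t=2,i=7
  ..... -> #   bit 0 = 1  t=4,i=3
  bits 01000101100110110011001001011001 = 1167798873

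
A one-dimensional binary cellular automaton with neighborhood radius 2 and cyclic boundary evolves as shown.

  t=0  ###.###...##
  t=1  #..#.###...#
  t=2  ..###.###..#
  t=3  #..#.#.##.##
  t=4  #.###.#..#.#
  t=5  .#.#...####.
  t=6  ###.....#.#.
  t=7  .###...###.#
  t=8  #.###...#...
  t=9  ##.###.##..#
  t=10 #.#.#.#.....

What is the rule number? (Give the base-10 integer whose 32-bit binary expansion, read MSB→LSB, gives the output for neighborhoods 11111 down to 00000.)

2567229044

  #####|#  b31=1 t=0,i=0
  ####.|.  b30=0 t=0,i=1
  ###.#|.  b29=0 t=0,i=2
  ###..|#  b28=1 t=0,i=6
  ##.##|#  b27=1 t=0,i=3
  ##.#.|.  b26=0 t=4,i=5
  ##..#|.  b25=0 t=1,i=1
  ##...|#  b24=1 t=0,i=7
  #.###|.  b23=0 t=0,i=4
  #.##.|.  b22=0 t=3,i=7
  #.#.#|.  b21=0 t=3,i=5
  #.#..|.  b20=0 t=4,i=6
  #..##|.  b19=0 t=2,i=1
  #..#.|#  b18=1 t=1,i=2
  #...#|.  b17=0 t=0,i=8
  #....|.  b16=0 t=6,i=4
  .####|#  b15=1 t=0,i=11
  .###.|#  b14=1 t=0,i=5
  .##.#|.  b13=0 t=3,i=8
  .##..|.  b12=0 t=1,i=0
  .#.##|#  b11=1 t=1,i=4
  .#.#.|#  b10=1 t=3,i=4
  .#..#|#  b9=1 t=2,i=0
  .#...|.  b8=0 t=5,i=4
  ..###|.  b7=0 t=0,i=10
  ..##.|#  b6=1 t=1,i=11
  ..#.#|#  b5=1 t=1,i=3
  ..#..|#  b4=1 t=2,i=11
  ...##|.  b3=0 t=0,i=9
  ...#.|#  b2=1 t=6,i=7
  ....#|.  b1=0 t=6,i=6
  .....|.  b0=0 t=6,i=5
  bits 10011001000001001100111001110100 = 2567229044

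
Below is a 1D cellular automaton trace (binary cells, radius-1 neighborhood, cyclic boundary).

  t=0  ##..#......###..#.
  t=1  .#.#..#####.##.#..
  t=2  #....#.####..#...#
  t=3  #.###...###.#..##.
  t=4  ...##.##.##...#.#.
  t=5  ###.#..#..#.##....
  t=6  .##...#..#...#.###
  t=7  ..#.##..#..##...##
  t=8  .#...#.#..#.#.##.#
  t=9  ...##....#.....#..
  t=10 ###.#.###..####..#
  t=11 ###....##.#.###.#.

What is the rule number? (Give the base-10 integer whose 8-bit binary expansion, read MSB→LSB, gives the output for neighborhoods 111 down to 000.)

195

  ###|#  b7=1 t=0,i=12
  ##.|#  b6=1 t=0,i=1
  #.#|.  b5=0 t=0,i=17
  #..|.  b4=0 t=0,i=2
  .##|.  b3=0 t=0,i=0
  .#.|.  b2=0 t=0,i=4
  ..#|#  b1=1 t=0,i=3
  ...|#  b0=1 t=0,i=6
  bits 11000011 = 195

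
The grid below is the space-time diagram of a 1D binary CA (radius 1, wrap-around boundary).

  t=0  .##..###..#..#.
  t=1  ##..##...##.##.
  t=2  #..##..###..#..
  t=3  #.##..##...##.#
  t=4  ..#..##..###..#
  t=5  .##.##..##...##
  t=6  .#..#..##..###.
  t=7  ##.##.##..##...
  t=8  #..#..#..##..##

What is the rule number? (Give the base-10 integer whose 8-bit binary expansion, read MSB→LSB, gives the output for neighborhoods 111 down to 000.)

  ###|.  b7=0 t=0,i=6
  ##.|.  b6=0 t=0,i=2
  #.#|.  b5=0 t=1,i=11
  #..|.  b4=0 t=0,i=3
  .##|#  b3=1 t=0,i=1
  .#.|#  b2=1 t=0,i=10
  ..#|#  b1=1 t=0,i=0
  ...|#  b0=1 t=1,i=7
  bits 00001111 = 15

15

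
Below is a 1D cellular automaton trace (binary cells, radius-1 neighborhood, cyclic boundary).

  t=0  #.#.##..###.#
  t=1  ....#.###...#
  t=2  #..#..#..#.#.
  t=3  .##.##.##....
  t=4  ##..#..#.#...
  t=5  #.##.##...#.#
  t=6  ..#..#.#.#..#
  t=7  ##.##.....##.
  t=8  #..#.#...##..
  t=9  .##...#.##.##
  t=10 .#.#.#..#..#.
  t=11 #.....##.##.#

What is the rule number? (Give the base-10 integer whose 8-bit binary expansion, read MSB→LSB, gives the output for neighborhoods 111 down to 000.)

26

  ### -> .   bit 7 = 0  t=0,i=9
  ##. -> .   bit 6 = 0  t=0,i=0
  #.# -> .   bit 5 = 0  t=0,i=1
  #.. -> #   bit 4 = 1  t=0,i=6
  .## -> #   bit 3 = 1  t=0,i=4
  .#. -> .   bit 2 = 0  t=0,i=2
  ..# -> #   bit 1 = 1  t=0,i=7
  ... -> .   bit 0 = 0  t=1,i=1
  bits 00011010 = 26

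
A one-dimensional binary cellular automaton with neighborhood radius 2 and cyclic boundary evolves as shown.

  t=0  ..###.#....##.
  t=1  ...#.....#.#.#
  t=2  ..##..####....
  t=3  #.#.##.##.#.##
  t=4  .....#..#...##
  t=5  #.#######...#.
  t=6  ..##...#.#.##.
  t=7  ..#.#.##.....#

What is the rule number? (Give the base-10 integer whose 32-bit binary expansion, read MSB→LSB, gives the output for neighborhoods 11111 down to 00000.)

1133306487

  [31] ##### => .  t=5,i=4
  [30] ####. => #  t=2,i=8
  [29] ###.# => .  t=0,i=4
  [28] ###.. => .  t=2,i=9
  [27] ##.## => .  t=3,i=6
  [26] ##.#. => .  t=0,i=5
  [25] ##..# => #  t=2,i=4
  [24] ##... => #  t=0,i=13
  [23] #.### => #  t=3,i=12
  [22] #.##. => .  t=3,i=4
  [21] #.#.# => .  t=1,i=11
  [20] #.#.. => .  t=0,i=6
  [19] #..## => #  t=2,i=5
  [18] #..#. => #  t=4,i=7
  [17] #...# => .  t=0,i=0
  [16] #.... => .  t=0,i=8
  [15] .#### => #  t=2,i=7
  [14] .###. => #  t=0,i=3
  [13] .##.# => #  t=3,i=5
  [12] .##.. => .  t=0,i=12
  [11] .#.## => .  t=3,i=3
  [10] .#.#. => .  t=1,i=10
  [9] .#..# => #  t=4,i=6
  [8] .#... => .  t=0,i=7
  [7] ..### => .  t=0,i=2
  [6] ..##. => #  t=0,i=11
  [5] ..#.# => #  t=1,i=9
  [4] ..#.. => #  t=1,i=3
  [3] ...## => .  t=0,i=1
  [2] ...#. => #  t=1,i=2
  [1] ....# => #  t=0,i=9
  [0] ..... => #  t=1,i=6
  bits 01000011100011001110001001110111 = 1133306487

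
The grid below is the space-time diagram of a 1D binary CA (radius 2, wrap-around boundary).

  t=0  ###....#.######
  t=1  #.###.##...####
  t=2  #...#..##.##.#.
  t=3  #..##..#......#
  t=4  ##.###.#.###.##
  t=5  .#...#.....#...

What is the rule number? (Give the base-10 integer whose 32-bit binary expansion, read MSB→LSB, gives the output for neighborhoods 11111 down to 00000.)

3004241149

  [31] ##### => #  t=0,i=0
  [30] ####. => .  t=0,i=1
  [29] ###.# => #  t=1,i=0
  [28] ###.. => #  t=0,i=2
  [27] ##.## => .  t=1,i=1
  [26] ##.#. => .  t=2,i=12
  [25] ##..# => #  t=3,i=1
  [24] ##... => #  t=0,i=3
  [23] #.### => .  t=0,i=9
  [22] #.##. => .  t=1,i=6
  [21] #.#.# => .  t=2,i=13
  [20] #.#.. => #  t=2,i=0
  [19] #..## => .  t=2,i=6
  [18] #..#. => .  t=3,i=6
  [17] #...# => .  t=1,i=9
  [16] #.... => #  t=0,i=4
  [15] .#### => .  t=0,i=10
  [14] .###. => .  t=1,i=3
  [13] .##.# => .  t=2,i=8
  [12] .##.. => #  t=1,i=7
  [11] .#.## => .  t=0,i=8
  [10] .#.#. => #  t=2,i=14
  [9] .#..# => .  t=2,i=5
  [8] .#... => .  t=2,i=1
  [7] ..### => #  t=1,i=11
  [6] ..##. => #  t=2,i=7
  [5] ..#.# => #  t=0,i=7
  [4] ..#.. => #  t=2,i=4
  [3] ...## => #  t=1,i=10
  [2] ...#. => #  t=0,i=6
  [1] ....# => .  t=0,i=5
  [0] ..... => #  t=3,i=10
  bits 10110011000100010001010011111101 = 3004241149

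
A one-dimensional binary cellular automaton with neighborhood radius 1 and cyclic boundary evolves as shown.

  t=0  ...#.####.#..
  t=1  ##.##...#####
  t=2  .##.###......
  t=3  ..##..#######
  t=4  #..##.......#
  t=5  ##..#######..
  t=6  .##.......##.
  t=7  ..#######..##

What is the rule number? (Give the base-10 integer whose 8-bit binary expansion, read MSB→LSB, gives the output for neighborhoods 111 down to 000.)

  nb ###: next=.  (t=0,i=6, bit7=0)
  nb ##.: next=#  (t=0,i=8, bit6=1)
  nb #.#: next=#  (t=0,i=4, bit5=1)
  nb #..: next=#  (t=0,i=11, bit4=1)
  nb .##: next=.  (t=0,i=5, bit3=0)
  nb .#.: next=#  (t=0,i=3, bit2=1)
  nb ..#: next=.  (t=0,i=2, bit1=0)
  nb ...: next=#  (t=0,i=0, bit0=1)
  bits 01110101 = 117

117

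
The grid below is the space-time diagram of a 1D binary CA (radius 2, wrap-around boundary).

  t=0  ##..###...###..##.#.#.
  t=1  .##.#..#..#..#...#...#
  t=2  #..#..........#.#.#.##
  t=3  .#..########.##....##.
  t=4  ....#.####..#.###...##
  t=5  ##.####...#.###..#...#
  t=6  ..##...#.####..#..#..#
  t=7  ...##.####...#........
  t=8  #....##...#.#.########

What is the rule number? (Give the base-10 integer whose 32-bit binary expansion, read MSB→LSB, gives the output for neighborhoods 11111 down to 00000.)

2407602597

  [31] ##### => #  t=3,i=6
  [30] ####. => .  t=3,i=10
  [29] ###.# => .  t=3,i=11
  [28] ###.. => .  t=0,i=6
  [27] ##.## => #  t=3,i=12
  [26] ##.#. => #  t=0,i=17
  [25] ##..# => #  t=0,i=2
  [24] ##... => #  t=0,i=7
  [23] #.### => #  t=2,i=20
  [22] #.##. => .  t=0,i=0
  [21] #.#.# => .  t=0,i=18
  [20] #.#.. => .  t=1,i=4
  [19] #..## => .  t=0,i=3
  [18] #..#. => .  t=1,i=6
  [17] #...# => .  t=0,i=8
  [16] #.... => #  t=2,i=5
  [15] .#### => .  t=3,i=5
  [14] .###. => .  t=0,i=5
  [13] .##.# => .  t=0,i=16
  [12] .##.. => #  t=0,i=1
  [11] .#.## => #  t=0,i=21
  [10] .#.#. => .  t=0,i=19
  [9] .#..# => .  t=1,i=5
  [8] .#... => #  t=1,i=14
  [7] ..### => #  t=0,i=4
  [6] ..##. => .  t=0,i=15
  [5] ..#.# => #  t=1,i=21
  [4] ..#.. => .  t=1,i=7
  [3] ...## => .  t=0,i=9
  [2] ...#. => #  t=1,i=16
  [1] ....# => .  t=2,i=12
  [0] ..... => #  t=2,i=6
  bits 10001111100000010001100110100101 = 2407602597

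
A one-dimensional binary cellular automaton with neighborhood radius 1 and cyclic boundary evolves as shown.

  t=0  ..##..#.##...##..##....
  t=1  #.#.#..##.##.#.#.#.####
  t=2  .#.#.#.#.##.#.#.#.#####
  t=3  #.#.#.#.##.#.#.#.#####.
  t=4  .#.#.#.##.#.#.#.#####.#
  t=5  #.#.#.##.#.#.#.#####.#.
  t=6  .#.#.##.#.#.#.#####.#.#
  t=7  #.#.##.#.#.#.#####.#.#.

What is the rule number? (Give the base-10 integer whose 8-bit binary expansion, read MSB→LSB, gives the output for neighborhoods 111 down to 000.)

185

  ###|#  b7=1 t=1,i=20
  ##.|.  b6=0 t=0,i=3
  #.#|#  b5=1 t=0,i=7
  #..|#  b4=1 t=0,i=4
  .##|#  b3=1 t=0,i=2
  .#.|.  b2=0 t=0,i=6
  ..#|.  b1=0 t=0,i=1
  ...|#  b0=1 t=0,i=0
  bits 10111001 = 185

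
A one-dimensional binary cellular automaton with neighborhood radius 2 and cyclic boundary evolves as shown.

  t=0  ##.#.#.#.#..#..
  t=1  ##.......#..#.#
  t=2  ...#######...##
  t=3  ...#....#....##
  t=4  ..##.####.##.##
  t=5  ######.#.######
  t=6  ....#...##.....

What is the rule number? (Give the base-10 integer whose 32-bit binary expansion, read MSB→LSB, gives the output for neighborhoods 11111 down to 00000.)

1255749847

  nb #####: next=.  (t=2,i=5, bit31=0)
  nb ####.: next=#  (t=2,i=8, bit30=1)
  nb ###.#: next=.  (t=4,i=8, bit29=0)
  nb ###..: next=.  (t=1,i=1, bit28=0)
  nb ##.##: next=#  (t=4,i=4, bit27=1)
  nb ##.#.: next=.  (t=0,i=2, bit26=0)
  nb ##..#: next=#  (t=4,i=0, bit25=1)
  nb ##...: next=.  (t=1,i=2, bit24=0)
  nb #.###: next=#  (t=1,i=14, bit23=1)
  nb #.##.: next=#  (t=4,i=10, bit22=1)
  nb #.#.#: next=.  (t=0,i=3, bit21=0)
  nb #.#..: next=#  (t=0,i=9, bit20=1)
  nb #..##: next=#  (t=0,i=14, bit19=1)
  nb #..#.: next=.  (t=0,i=11, bit18=0)
  nb #...#: next=.  (t=2,i=1, bit17=0)
  nb #....: next=#  (t=1,i=3, bit16=1)
  nb .####: next=.  (t=2,i=4, bit15=0)
  nb .###.: next=.  (t=1,i=0, bit14=0)
  nb .##.#: next=#  (t=0,i=1, bit13=1)
  nb .##..: next=#  (t=2,i=14, bit12=1)
  nb .#.##: next=#  (t=1,i=13, bit11=1)
  nb .#.#.: next=.  (t=0,i=4, bit10=0)
  nb .#..#: next=.  (t=0,i=10, bit9=0)
  nb .#...: next=.  (t=3,i=4, bit8=0)
  nb ..###: next=#  (t=2,i=3, bit7=1)
  nb ..##.: next=#  (t=0,i=0, bit6=1)
  nb ..#.#: next=.  (t=1,i=12, bit5=0)
  nb ..#..: next=#  (t=0,i=12, bit4=1)
  nb ...##: next=.  (t=2,i=2, bit3=0)
  nb ...#.: next=#  (t=1,i=8, bit2=1)
  nb ....#: next=#  (t=1,i=7, bit1=1)
  nb .....: next=#  (t=1,i=4, bit0=1)
  bits 01001010110110010011100011010111 = 1255749847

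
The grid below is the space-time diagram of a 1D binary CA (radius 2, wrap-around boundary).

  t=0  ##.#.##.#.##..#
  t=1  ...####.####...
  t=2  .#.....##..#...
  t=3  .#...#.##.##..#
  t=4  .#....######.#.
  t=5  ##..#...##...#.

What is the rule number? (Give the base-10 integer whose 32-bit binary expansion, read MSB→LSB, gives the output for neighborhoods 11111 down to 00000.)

  nb #####: next=#  (t=4,i=8, bit31=1)
  nb ####.: next=.  (t=1,i=5, bit30=0)
  nb ###.#: next=.  (t=0,i=1, bit29=0)
  nb ###..: next=#  (t=1,i=11, bit28=1)
  nb ##.##: next=#  (t=1,i=7, bit27=1)
  nb ##.#.: next=.  (t=0,i=2, bit26=0)
  nb ##..#: next=.  (t=0,i=12, bit25=0)
  nb ##...: next=.  (t=1,i=12, bit24=0)
  nb #.###: next=#  (t=1,i=8, bit23=1)
  nb #.##.: next=#  (t=0,i=5, bit22=1)
  nb #.#.#: next=#  (t=0,i=3, bit21=1)
  nb #.#..: next=#  (t=3,i=1, bit20=1)
  nb #..##: next=.  (t=0,i=13, bit19=0)
  nb #..#.: next=#  (t=2,i=10, bit18=1)
  nb #...#: next=.  (t=3,i=3, bit17=0)
  nb #....: next=.  (t=1,i=13, bit16=0)
  nb .####: next=.  (t=1,i=4, bit15=0)
  nb .###.: next=.  (t=0,i=0, bit14=0)
  nb .##.#: next=#  (t=0,i=6, bit13=1)
  nb .##..: next=#  (t=0,i=11, bit12=1)
  nb .#.##: next=#  (t=0,i=4, bit11=1)
  nb .#.#.: next=.  (t=3,i=0, bit10=0)
  nb .#..#: next=.  (t=4,i=14, bit9=0)
  nb .#...: next=.  (t=2,i=2, bit8=0)
  nb ..###: next=.  (t=0,i=14, bit7=0)
  nb ..##.: next=#  (t=2,i=7, bit6=1)
  nb ..#.#: next=.  (t=3,i=5, bit5=0)
  nb ..#..: next=#  (t=2,i=1, bit4=1)
  nb ...##: next=.  (t=1,i=2, bit3=0)
  nb ...#.: next=.  (t=2,i=0, bit2=0)
  nb ....#: next=#  (t=1,i=1, bit1=1)
  nb .....: next=.  (t=1,i=0, bit0=0)
  bits 10011000111101000011100001010010 = 2566142034

2566142034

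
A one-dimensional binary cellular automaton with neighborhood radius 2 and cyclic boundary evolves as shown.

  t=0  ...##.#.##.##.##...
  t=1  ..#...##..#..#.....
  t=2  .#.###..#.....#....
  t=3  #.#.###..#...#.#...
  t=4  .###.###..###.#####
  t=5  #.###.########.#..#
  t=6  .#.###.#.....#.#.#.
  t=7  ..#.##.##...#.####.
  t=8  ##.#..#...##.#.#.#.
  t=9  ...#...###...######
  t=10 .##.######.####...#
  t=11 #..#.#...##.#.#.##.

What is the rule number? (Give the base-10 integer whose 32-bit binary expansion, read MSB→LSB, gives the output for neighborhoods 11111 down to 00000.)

976932236

  ##### -> .   bit 31 = 0  t=4,i=16
  ####. -> .   bit 30 = 0  t=4,i=17
  ###.# -> #   bit 29 = 1  t=4,i=3
  ###.. -> #   bit 28 = 1  t=2,i=5
  ##.## -> #   bit 27 = 1  t=0,i=10
  ##.#. -> .   bit 26 = 0  t=0,i=5
  ##..# -> #   bit 25 = 1  t=1,i=8
  ##... -> .   bit 24 = 0  t=0,i=16
  #.### -> .   bit 23 = 0  t=2,i=3
  #.##. -> .   bit 22 = 0  t=0,i=8
  #.#.# -> #   bit 21 = 1  t=0,i=6
  #.#.. -> #   bit 20 = 1  t=3,i=15
  #..## -> #   bit 19 = 1  t=4,i=9
  #..#. -> .   bit 18 = 0  t=1,i=9
  #...# -> #   bit 17 = 1  t=1,i=4
  #.... -> .   bit 16 = 0  t=0,i=17
  .#### -> #   bit 15 = 1  t=4,i=15
  .###. -> #   bit 14 = 1  t=2,i=4
  .##.# -> .   bit 13 = 0  t=0,i=4
  .##.. -> .   bit 12 = 0  t=0,i=15
  .#.## -> #   bit 11 = 1  t=0,i=7
  .#.#. -> #   bit 10 = 1  t=3,i=1
  .#..# -> .   bit 9 = 0  t=1,i=11
  .#... -> #   bit 8 = 1  t=1,i=3
  ..### -> #   bit 7 = 1  t=4,i=10
  ..##. -> .   bit 6 = 0  t=0,i=3
  ..#.# -> .   bit 5 = 0  t=2,i=1
  ..#.. -> .   bit 4 = 0  t=1,i=2
  ...## -> #   bit 3 = 1  t=0,i=2
  ...#. -> #   bit 2 = 1  t=1,i=1
  ....# -> .   bit 1 = 0  t=0,i=1
  ..... -> .   bit 0 = 0  t=0,i=0
  bits 00111010001110101100110110001100 = 976932236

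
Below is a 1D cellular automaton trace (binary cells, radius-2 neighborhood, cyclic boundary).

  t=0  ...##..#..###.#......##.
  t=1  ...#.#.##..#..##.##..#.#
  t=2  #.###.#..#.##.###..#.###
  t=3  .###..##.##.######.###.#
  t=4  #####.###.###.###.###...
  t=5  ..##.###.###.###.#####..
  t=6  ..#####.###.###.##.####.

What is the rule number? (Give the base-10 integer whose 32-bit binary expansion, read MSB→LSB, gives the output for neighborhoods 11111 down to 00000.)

3683676021

  #####|#  b31=1 t=3,i=14
  ####.|#  b30=1 t=2,i=23
  ###.#|.  b29=0 t=0,i=12
  ###..|#  b28=1 t=2,i=16
  ##.##|#  b27=1 t=1,i=16
  ##.#.|.  b26=0 t=0,i=13
  ##..#|#  b25=1 t=0,i=5
  ##...|#  b24=1 t=0,i=23
  #.###|#  b23=1 t=2,i=2
  #.##.|.  b22=0 t=1,i=7
  #.#.#|.  b21=0 t=1,i=5
  #.#..|#  b20=1 t=0,i=14
  #..##|.  b19=0 t=0,i=9
  #..#.|.  b18=0 t=0,i=6
  #...#|.  b17=0 t=1,i=1
  #....|.  b16=0 t=0,i=0
  .####|.  b15=0 t=2,i=22
  .###.|#  b14=1 t=0,i=11
  .##.#|#  b13=1 t=1,i=15
  .##..|.  b12=0 t=0,i=4
  .#.##|#  b11=1 t=1,i=6
  .#.#.|#  b10=1 t=1,i=4
  .#..#|#  b9=1 t=0,i=8
  .#...|#  b8=1 t=0,i=15
  ..###|.  b7=0 t=0,i=10
  ..##.|#  b6=1 t=0,i=3
  ..#.#|#  b5=1 t=1,i=3
  ..#..|#  b4=1 t=0,i=7
  ...##|.  b3=0 t=0,i=2
  ...#.|#  b2=1 t=1,i=2
  ....#|.  b1=0 t=0,i=1
  .....|#  b0=1 t=0,i=17
  bits 11011011100100000110111101110101 = 3683676021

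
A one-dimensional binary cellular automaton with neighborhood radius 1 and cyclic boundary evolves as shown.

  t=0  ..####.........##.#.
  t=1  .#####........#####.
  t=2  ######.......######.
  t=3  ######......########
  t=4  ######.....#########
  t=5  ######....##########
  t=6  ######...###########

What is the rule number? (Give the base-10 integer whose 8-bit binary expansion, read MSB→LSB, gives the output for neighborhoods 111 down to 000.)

238

  [7] ### => #  t=0,i=3
  [6] ##. => #  t=0,i=5
  [5] #.# => #  t=0,i=17
  [4] #.. => .  t=0,i=6
  [3] .## => #  t=0,i=2
  [2] .#. => #  t=0,i=18
  [1] ..# => #  t=0,i=1
  [0] ... => .  t=0,i=0
  bits 11101110 = 238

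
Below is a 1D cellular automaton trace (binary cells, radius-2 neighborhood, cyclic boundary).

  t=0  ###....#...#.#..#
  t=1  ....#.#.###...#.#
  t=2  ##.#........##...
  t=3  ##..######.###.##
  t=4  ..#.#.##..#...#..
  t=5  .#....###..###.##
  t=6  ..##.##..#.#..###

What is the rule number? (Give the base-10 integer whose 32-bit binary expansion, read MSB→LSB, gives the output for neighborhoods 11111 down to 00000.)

  nb #####: next=#  (t=3,i=6, bit31=1)
  nb ####.: next=.  (t=0,i=1, bit30=0)
  nb ###.#: next=.  (t=3,i=9, bit29=0)
  nb ###..: next=.  (t=0,i=2, bit28=0)
  nb ##.##: next=#  (t=3,i=10, bit27=1)
  nb ##.#.: next=.  (t=2,i=2, bit26=0)
  nb ##..#: next=#  (t=3,i=2, bit25=1)
  nb ##...: next=.  (t=0,i=3, bit24=0)
  nb #.###: next=.  (t=1,i=8, bit23=0)
  nb #.##.: next=#  (t=4,i=6, bit22=1)
  nb #.#.#: next=.  (t=1,i=6, bit21=0)
  nb #.#..: next=.  (t=0,i=13, bit20=0)
  nb #..##: next=.  (t=0,i=15, bit19=0)
  nb #..#.: next=.  (t=4,i=9, bit18=0)
  nb #...#: next=#  (t=0,i=9, bit17=1)
  nb #....: next=#  (t=0,i=4, bit16=1)
  nb .####: next=.  (t=0,i=0, bit15=0)
  nb .###.: next=.  (t=1,i=9, bit14=0)
  nb .##.#: next=#  (t=2,i=1, bit13=1)
  nb .##..: next=#  (t=2,i=13, bit12=1)
  nb .#.##: next=.  (t=1,i=7, bit11=0)
  nb .#.#.: next=.  (t=0,i=12, bit10=0)
  nb .#..#: next=#  (t=0,i=14, bit9=1)
  nb .#...: next=#  (t=0,i=8, bit8=1)
  nb ..###: next=#  (t=0,i=16, bit7=1)
  nb ..##.: next=#  (t=2,i=0, bit6=1)
  nb ..#.#: next=.  (t=0,i=11, bit5=0)
  nb ..#..: next=.  (t=0,i=7, bit4=0)
  nb ...##: next=#  (t=2,i=11, bit3=1)
  nb ...#.: next=#  (t=0,i=6, bit2=1)
  nb ....#: next=.  (t=0,i=5, bit1=0)
  nb .....: next=#  (t=2,i=6, bit0=1)
  bits 10001010010000110011001111001101 = 2319659981

2319659981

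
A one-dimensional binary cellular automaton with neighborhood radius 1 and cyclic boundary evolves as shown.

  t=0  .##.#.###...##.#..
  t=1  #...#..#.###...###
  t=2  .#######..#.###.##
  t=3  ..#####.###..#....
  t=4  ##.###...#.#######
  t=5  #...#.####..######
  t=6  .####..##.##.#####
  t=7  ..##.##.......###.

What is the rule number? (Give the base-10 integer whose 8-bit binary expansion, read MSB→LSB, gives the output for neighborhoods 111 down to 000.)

  ### -> #   bit 7 = 1  t=0,i=7
  ##. -> .   bit 6 = 0  t=0,i=2
  #.# -> .   bit 5 = 0  t=0,i=3
  #.. -> #   bit 4 = 1  t=0,i=9
  .## -> .   bit 3 = 0  t=0,i=1
  .#. -> #   bit 2 = 1  t=0,i=4
  ..# -> #   bit 1 = 1  t=0,i=0
  ... -> #   bit 0 = 1  t=0,i=10
  bits 10010111 = 151

151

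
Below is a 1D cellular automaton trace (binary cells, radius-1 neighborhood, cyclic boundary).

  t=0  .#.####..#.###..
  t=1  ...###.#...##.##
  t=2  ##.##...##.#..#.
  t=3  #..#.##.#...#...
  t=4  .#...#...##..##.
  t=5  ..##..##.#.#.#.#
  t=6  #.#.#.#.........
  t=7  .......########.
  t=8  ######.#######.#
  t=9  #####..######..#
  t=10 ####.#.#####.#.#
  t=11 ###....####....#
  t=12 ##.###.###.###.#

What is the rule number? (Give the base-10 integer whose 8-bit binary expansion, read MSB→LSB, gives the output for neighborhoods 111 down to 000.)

153

  ### -> #   bit 7 = 1  t=0,i=4
  ##. -> .   bit 6 = 0  t=0,i=6
  #.# -> .   bit 5 = 0  t=0,i=2
  #.. -> #   bit 4 = 1  t=0,i=7
  .## -> #   bit 3 = 1  t=0,i=3
  .#. -> .   bit 2 = 0  t=0,i=1
  ..# -> .   bit 1 = 0  t=0,i=0
  ... -> #   bit 0 = 1  t=0,i=15
  bits 10011001 = 153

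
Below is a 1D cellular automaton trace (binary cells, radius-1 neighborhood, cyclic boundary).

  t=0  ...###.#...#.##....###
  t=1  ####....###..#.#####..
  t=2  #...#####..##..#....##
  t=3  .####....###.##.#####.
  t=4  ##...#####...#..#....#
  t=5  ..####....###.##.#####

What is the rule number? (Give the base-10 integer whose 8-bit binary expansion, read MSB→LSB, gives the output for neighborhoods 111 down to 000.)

27

  ### -> .   bit 7 = 0  t=0,i=4
  ##. -> .   bit 6 = 0  t=0,i=5
  #.# -> .   bit 5 = 0  t=0,i=6
  #.. -> #   bit 4 = 1  t=0,i=0
  .## -> #   bit 3 = 1  t=0,i=3
  .#. -> .   bit 2 = 0  t=0,i=7
  ..# -> #   bit 1 = 1  t=0,i=2
  ... -> #   bit 0 = 1  t=0,i=1
  bits 00011011 = 27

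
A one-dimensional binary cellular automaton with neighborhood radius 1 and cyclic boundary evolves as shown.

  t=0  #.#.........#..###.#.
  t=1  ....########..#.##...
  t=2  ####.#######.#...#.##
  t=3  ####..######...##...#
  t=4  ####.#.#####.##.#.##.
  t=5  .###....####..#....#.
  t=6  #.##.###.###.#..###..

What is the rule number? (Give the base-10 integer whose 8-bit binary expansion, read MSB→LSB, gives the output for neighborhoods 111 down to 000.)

  ###|#  b7=1 t=0,i=16
  ##.|#  b6=1 t=0,i=17
  #.#|.  b5=0 t=0,i=1
  #..|.  b4=0 t=0,i=3
  .##|.  b3=0 t=0,i=15
  .#.|.  b2=0 t=0,i=0
  ..#|#  b1=1 t=0,i=11
  ...|#  b0=1 t=0,i=4
  bits 11000011 = 195

195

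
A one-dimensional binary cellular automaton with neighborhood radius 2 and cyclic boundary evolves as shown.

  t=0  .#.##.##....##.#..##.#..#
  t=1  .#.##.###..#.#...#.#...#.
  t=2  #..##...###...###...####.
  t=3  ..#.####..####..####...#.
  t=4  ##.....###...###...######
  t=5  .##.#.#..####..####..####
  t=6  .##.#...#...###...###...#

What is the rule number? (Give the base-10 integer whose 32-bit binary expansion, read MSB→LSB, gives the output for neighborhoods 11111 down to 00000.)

3010343197

  ##### -> #   bit 31 = 1  t=4,i=21
  ####. -> .   bit 30 = 0  t=2,i=22
  ###.# -> #   bit 29 = 1  t=2,i=23
  ###.. -> #   bit 28 = 1  t=1,i=8
  ##.## -> .   bit 27 = 0  t=0,i=5
  ##.#. -> .   bit 26 = 0  t=0,i=14
  ##..# -> #   bit 25 = 1  t=1,i=9
  ##... -> #   bit 24 = 1  t=0,i=8
  #.### -> .   bit 23 = 0  t=1,i=6
  #.##. -> #   bit 22 = 1  t=0,i=3
  #.#.# -> #   bit 21 = 1  t=0,i=1
  #.#.. -> .   bit 20 = 0  t=0,i=15
  #..## -> #   bit 19 = 1  t=0,i=17
  #..#. -> #   bit 18 = 1  t=0,i=23
  #...# -> #   bit 17 = 1  t=1,i=15
  #.... -> .   bit 16 = 0  t=0,i=9
  .#### -> .   bit 15 = 0  t=2,i=21
  .###. -> .   bit 14 = 0  t=1,i=7
  .##.# -> #   bit 13 = 1  t=0,i=4
  .##.. -> #   bit 12 = 1  t=0,i=7
  .#.## -> .   bit 11 = 0  t=0,i=2
  .#.#. -> .   bit 10 = 0  t=0,i=0
  .#..# -> .   bit 9 = 0  t=0,i=16
  .#... -> #   bit 8 = 1  t=1,i=14
  ..### -> .   bit 7 = 0  t=2,i=8
  ..##. -> .   bit 6 = 0  t=0,i=12
  ..#.# -> .   bit 5 = 0  t=0,i=24
  ..#.. -> #   bit 4 = 1  t=1,i=23
  ...## -> #   bit 3 = 1  t=0,i=11
  ...#. -> #   bit 2 = 1  t=1,i=16
  ....# -> .   bit 1 = 0  t=0,i=10
  ..... -> #   bit 0 = 1  t=4,i=4
  bits 10110011011011100011000100011101 = 3010343197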